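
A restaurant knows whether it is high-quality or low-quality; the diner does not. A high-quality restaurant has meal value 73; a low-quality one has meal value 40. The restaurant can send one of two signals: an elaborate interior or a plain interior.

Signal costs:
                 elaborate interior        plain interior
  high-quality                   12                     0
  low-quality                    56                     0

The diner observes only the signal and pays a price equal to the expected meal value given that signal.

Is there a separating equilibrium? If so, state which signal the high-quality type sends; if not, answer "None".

Try high-quality → elaborate interior, low-quality → plain interior:
  Under separation the diner infers type exactly: elaborate interior → high-quality (pays 73), plain interior → low-quality (pays 40).
  High-quality: elaborate interior gives 73 − 12 = 61; plain interior gives 40 − 0 = 40. No deviation. ✓
  Low-quality: plain interior gives 40 − 0 = 40; elaborate interior gives 73 − 56 = 17. No deviation. ✓
Both hold — the high-quality type sends elaborate interior.

elaborate interior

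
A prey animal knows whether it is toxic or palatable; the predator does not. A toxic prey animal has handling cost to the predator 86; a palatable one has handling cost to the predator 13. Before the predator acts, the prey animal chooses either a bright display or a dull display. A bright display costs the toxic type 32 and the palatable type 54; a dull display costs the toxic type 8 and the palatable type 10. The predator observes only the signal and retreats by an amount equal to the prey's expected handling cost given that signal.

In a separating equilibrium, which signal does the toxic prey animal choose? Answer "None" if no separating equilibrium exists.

None

Try toxic → bright display, palatable → dull display:
  If types separate, bright display earns payment 86 and dull display earns 13.
  Toxic: bright display gives 86 − 32 = 54; dull display gives 13 − 8 = 5. No deviation. ✓
  Palatable: dull display gives 13 − 10 = 3; bright display gives 86 − 54 = 32. Would deviate. ✗
Try toxic → dull display, palatable → bright display:
  If types separate, dull display earns payment 86 and bright display earns 13.
  Toxic: dull display gives 86 − 8 = 78; bright display gives 13 − 32 = -19. No deviation. ✓
  Palatable: bright display gives 13 − 54 = -41; dull display gives 86 − 10 = 76. Would deviate. ✗
Neither assignment is incentive-compatible.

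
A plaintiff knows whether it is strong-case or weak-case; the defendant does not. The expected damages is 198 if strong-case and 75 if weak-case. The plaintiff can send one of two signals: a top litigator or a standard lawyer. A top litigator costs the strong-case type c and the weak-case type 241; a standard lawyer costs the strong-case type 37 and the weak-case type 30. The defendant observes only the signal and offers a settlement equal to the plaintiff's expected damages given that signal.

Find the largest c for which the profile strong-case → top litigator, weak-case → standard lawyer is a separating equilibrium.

160

Under separation: top litigator → strong-case (pays 198); standard lawyer → weak-case (pays 75).
Weak-case: 75 − 30 = 45 ≥ 198 − 241 = -43. Holds regardless of c. ✓
Strong-case: 198 − c ≥ 75 − 37, so c ≤ 198 − 38 = 160.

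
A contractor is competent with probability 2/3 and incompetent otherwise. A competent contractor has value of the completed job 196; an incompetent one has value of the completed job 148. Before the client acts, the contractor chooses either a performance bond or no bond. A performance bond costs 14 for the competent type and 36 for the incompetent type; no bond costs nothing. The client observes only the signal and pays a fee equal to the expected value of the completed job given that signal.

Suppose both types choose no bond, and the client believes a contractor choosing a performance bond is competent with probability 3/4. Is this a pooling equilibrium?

At the pooled signal (no bond) the client holds the prior 2/3 and pays 2/3·196 + 1/3·148 = 180. Off-path (bond) belief 3/4 gives 3/4·196 + 1/4·148 = 184.
Competent: no bond gives 180 − 0 = 180; bond gives 184 − 14 = 170. Stays. ✓
Incompetent: no bond gives 180 − 0 = 180; bond gives 184 − 36 = 148. Stays. ✓

Yes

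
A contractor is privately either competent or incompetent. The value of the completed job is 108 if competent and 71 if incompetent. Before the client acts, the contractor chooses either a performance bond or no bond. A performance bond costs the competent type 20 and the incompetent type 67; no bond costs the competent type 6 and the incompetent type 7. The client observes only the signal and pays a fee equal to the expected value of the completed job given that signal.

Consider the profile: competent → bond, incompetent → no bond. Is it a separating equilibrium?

Yes

If types separate, bond earns payment 108 and no bond earns 71.
Competent: bond gives 108 − 20 = 88; no bond gives 71 − 6 = 65. No deviation. ✓
Incompetent: no bond gives 71 − 7 = 64; bond gives 108 − 67 = 41. No deviation. ✓
Neither type gains from mimicking the other.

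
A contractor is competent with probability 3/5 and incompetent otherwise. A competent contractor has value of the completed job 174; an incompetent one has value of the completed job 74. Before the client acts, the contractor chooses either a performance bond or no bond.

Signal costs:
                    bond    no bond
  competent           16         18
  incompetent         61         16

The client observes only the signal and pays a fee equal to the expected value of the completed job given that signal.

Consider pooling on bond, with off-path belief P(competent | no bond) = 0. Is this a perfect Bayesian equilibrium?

On the equilibrium path (bond) the client holds the prior 3/5 and pays 3/5·174 + 2/5·74 = 134. Off-path (no bond) belief 0 gives 0·174 + 1·74 = 74.
Competent: bond gives 134 − 16 = 118; no bond gives 74 − 18 = 56. Stays. ✓
Incompetent: bond gives 134 − 61 = 73; no bond gives 74 − 16 = 58. Stays. ✓
Beliefs are Bayes-consistent on-path and both types best-respond.

Yes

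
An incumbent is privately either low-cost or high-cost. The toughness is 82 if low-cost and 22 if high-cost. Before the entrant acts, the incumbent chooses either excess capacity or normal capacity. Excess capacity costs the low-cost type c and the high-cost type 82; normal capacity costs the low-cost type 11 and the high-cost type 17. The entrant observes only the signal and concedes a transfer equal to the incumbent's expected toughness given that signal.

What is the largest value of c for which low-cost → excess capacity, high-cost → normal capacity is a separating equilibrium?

71

Under separation: excess capacity → low-cost (pays 82); normal capacity → high-cost (pays 22).
High-cost: 22 − 17 = 5 ≥ 82 − 82 = 0. Holds regardless of c. ✓
Low-cost: 82 − c ≥ 22 − 11, so c ≤ 82 − 11 = 71.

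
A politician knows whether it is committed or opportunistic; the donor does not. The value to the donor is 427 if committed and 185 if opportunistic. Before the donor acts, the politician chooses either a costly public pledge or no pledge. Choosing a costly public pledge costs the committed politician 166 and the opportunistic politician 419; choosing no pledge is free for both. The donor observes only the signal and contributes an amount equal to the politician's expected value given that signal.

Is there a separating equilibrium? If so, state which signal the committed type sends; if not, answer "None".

pledge

Try committed → pledge, opportunistic → no pledge:
  If types separate, pledge earns payment 427 and no pledge earns 185.
  Committed: pledge gives 427 − 166 = 261; no pledge gives 185 − 0 = 185. No deviation. ✓
  Opportunistic: no pledge gives 185 − 0 = 185; pledge gives 427 − 419 = 8. No deviation. ✓
Both hold — the committed type sends pledge.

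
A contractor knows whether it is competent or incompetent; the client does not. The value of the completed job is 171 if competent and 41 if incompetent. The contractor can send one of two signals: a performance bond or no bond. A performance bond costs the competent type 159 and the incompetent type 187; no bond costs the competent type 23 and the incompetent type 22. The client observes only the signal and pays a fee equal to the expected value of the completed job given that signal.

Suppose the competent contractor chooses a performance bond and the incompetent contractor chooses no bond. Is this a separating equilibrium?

If types separate, bond earns payment 171 and no bond earns 41.
Competent: bond gives 171 − 159 = 12; no bond gives 41 − 23 = 18. Would deviate. ✗
Incompetent: no bond gives 41 − 22 = 19; bond gives 171 − 187 = -16. No deviation. ✓

No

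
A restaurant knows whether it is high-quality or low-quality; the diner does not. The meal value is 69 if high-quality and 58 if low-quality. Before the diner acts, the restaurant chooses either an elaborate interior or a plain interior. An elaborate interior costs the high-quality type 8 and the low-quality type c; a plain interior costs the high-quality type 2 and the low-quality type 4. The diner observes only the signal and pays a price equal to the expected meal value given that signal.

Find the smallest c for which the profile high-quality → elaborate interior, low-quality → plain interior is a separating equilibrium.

15

Under separation: elaborate interior → high-quality (pays 69); plain interior → low-quality (pays 58).
High-quality: 69 − 8 = 61 ≥ 58 − 2 = 56. Holds regardless of c. ✓
Low-quality: 58 − 4 ≥ 69 − c, so c ≥ 69 − 54 = 15.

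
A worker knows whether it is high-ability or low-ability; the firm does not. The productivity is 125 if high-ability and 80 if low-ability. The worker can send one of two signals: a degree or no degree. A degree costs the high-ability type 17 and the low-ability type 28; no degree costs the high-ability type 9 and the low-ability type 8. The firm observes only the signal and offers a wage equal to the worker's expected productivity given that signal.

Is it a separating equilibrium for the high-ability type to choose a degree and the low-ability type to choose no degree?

Under separation the firm infers type exactly: degree → high-ability (pays 125), no degree → low-ability (pays 80).
High-ability: degree gives 125 − 17 = 108; no degree gives 80 − 9 = 71. No deviation. ✓
Low-ability: no degree gives 80 − 8 = 72; degree gives 125 − 28 = 97. Would deviate. ✗

No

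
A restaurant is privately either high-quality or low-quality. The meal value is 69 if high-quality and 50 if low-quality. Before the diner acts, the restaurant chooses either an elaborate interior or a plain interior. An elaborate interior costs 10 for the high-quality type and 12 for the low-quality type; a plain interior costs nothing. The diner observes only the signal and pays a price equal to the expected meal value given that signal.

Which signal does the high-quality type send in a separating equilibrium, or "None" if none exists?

None

Try high-quality → elaborate interior, low-quality → plain interior:
  If types separate, elaborate interior earns payment 69 and plain interior earns 50.
  High-quality: elaborate interior gives 69 − 10 = 59; plain interior gives 50 − 0 = 50. No deviation. ✓
  Low-quality: plain interior gives 50 − 0 = 50; elaborate interior gives 69 − 12 = 57. Would deviate. ✗
Try high-quality → plain interior, low-quality → elaborate interior:
  If types separate, plain interior earns payment 69 and elaborate interior earns 50.
  High-quality: plain interior gives 69 − 0 = 69; elaborate interior gives 50 − 10 = 40. No deviation. ✓
  Low-quality: elaborate interior gives 50 − 12 = 38; plain interior gives 69 − 0 = 69. Would deviate. ✗
Neither assignment is incentive-compatible.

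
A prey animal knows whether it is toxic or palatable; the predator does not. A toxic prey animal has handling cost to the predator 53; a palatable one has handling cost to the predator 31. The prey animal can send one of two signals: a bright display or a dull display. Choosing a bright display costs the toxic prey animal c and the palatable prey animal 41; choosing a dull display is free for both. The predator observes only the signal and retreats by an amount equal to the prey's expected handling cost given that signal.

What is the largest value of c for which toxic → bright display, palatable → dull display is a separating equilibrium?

Under separation: bright display → toxic (pays 53); dull display → palatable (pays 31).
Palatable: 31 − 0 = 31 ≥ 53 − 41 = 12. Holds regardless of c. ✓
Toxic: 53 − c ≥ 31 − 0, so c ≤ 53 − 31 = 22.

22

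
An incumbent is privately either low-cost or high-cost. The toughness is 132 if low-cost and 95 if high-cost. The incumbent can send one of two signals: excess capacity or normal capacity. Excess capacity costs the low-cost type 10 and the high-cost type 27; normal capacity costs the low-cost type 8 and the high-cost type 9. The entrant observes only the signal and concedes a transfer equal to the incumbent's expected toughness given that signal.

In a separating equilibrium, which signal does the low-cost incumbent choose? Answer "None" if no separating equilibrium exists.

None

Try low-cost → excess capacity, high-cost → normal capacity:
  If types separate, excess capacity earns payment 132 and normal capacity earns 95.
  Low-cost: excess capacity gives 132 − 10 = 122; normal capacity gives 95 − 8 = 87. No deviation. ✓
  High-cost: normal capacity gives 95 − 9 = 86; excess capacity gives 132 − 27 = 105. Would deviate. ✗
Try low-cost → normal capacity, high-cost → excess capacity:
  If types separate, normal capacity earns payment 132 and excess capacity earns 95.
  Low-cost: normal capacity gives 132 − 8 = 124; excess capacity gives 95 − 10 = 85. No deviation. ✓
  High-cost: excess capacity gives 95 − 27 = 68; normal capacity gives 132 − 9 = 123. Would deviate. ✗
Neither assignment is incentive-compatible.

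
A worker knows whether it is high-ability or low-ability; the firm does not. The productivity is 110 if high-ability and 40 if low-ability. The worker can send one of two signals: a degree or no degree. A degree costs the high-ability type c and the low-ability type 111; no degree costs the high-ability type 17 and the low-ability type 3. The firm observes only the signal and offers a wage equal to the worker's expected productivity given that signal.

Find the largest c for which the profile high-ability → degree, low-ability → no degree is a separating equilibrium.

Under separation: degree → high-ability (pays 110); no degree → low-ability (pays 40).
Low-ability: 40 − 3 = 37 ≥ 110 − 111 = -1. Holds regardless of c. ✓
High-ability: 110 − c ≥ 40 − 17, so c ≤ 110 − 23 = 87.

87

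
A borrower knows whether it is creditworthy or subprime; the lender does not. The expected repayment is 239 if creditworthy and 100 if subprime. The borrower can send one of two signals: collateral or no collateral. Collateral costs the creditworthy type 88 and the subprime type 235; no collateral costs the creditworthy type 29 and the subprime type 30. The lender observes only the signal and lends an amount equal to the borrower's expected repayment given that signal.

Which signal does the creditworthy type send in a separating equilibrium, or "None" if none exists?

Try creditworthy → collateral, subprime → no collateral:
  Under separation the lender infers type exactly: collateral → creditworthy (pays 239), no collateral → subprime (pays 100).
  Creditworthy: collateral gives 239 − 88 = 151; no collateral gives 100 − 29 = 71. No deviation. ✓
  Subprime: no collateral gives 100 − 30 = 70; collateral gives 239 − 235 = 4. No deviation. ✓
Both hold — the creditworthy type sends collateral.

collateral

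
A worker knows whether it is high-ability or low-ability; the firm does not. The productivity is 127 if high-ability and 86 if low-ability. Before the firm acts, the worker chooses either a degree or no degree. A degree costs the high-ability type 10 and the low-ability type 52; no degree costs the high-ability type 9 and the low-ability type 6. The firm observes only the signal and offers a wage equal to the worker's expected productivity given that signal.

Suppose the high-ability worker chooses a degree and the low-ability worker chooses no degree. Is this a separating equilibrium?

If types separate, degree earns payment 127 and no degree earns 86.
High-ability: degree gives 127 − 10 = 117; no degree gives 86 − 9 = 77. No deviation. ✓
Low-ability: no degree gives 86 − 6 = 80; degree gives 127 − 52 = 75. No deviation. ✓
Neither type gains from mimicking the other.

Yes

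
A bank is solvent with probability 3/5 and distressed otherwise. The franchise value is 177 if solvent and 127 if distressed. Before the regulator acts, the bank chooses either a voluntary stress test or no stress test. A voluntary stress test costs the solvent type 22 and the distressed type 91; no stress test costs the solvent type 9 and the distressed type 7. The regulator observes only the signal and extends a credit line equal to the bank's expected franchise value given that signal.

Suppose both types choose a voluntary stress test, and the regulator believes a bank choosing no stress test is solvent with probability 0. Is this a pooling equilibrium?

No

On the equilibrium path (stress test) the regulator holds the prior 3/5 and pays 3/5·177 + 2/5·127 = 157. Off-path (no stress test) belief 0 gives 0·177 + 1·127 = 127.
Solvent: stress test gives 157 − 22 = 135; no stress test gives 127 − 9 = 118. Stays. ✓
Distressed: stress test gives 157 − 91 = 66; no stress test gives 127 − 7 = 120. Deviates. ✗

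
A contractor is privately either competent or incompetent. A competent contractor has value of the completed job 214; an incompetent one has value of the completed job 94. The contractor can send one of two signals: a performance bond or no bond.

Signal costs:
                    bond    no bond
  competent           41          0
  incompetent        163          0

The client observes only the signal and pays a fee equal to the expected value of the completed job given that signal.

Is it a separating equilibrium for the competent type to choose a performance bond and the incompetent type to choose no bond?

Yes

If types separate, bond earns payment 214 and no bond earns 94.
Competent: bond gives 214 − 41 = 173; no bond gives 94 − 0 = 94. No deviation. ✓
Incompetent: no bond gives 94 − 0 = 94; bond gives 214 − 163 = 51. No deviation. ✓
Both incentive constraints hold.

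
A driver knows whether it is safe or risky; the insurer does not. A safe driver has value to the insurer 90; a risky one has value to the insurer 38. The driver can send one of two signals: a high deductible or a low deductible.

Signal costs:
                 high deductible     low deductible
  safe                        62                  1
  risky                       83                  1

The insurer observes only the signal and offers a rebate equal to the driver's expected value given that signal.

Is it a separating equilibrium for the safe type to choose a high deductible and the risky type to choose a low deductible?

No

Under separation the insurer infers type exactly: high deductible → safe (pays 90), low deductible → risky (pays 38).
Safe: high deductible gives 90 − 62 = 28; low deductible gives 38 − 1 = 37. Would deviate. ✗
Risky: low deductible gives 38 − 1 = 37; high deductible gives 90 − 83 = 7. No deviation. ✓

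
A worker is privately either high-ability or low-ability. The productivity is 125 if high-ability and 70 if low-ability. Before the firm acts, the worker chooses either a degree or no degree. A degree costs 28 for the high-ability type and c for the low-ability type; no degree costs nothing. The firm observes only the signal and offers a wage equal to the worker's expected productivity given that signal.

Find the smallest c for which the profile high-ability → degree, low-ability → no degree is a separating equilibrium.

Under separation: degree → high-ability (pays 125); no degree → low-ability (pays 70).
High-ability: 125 − 28 = 97 ≥ 70 − 0 = 70. Holds regardless of c. ✓
Low-ability: 70 − 0 ≥ 125 − c, so c ≥ 125 − 70 = 55.

55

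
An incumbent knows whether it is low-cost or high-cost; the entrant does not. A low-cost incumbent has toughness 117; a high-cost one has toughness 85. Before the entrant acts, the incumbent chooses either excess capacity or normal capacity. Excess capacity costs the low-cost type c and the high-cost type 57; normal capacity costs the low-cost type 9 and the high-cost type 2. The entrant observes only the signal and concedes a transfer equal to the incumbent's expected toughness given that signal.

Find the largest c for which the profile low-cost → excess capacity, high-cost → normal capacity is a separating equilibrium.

Under separation: excess capacity → low-cost (pays 117); normal capacity → high-cost (pays 85).
High-cost: 85 − 2 = 83 ≥ 117 − 57 = 60. Holds regardless of c. ✓
Low-cost: 117 − c ≥ 85 − 9, so c ≤ 117 − 76 = 41.

41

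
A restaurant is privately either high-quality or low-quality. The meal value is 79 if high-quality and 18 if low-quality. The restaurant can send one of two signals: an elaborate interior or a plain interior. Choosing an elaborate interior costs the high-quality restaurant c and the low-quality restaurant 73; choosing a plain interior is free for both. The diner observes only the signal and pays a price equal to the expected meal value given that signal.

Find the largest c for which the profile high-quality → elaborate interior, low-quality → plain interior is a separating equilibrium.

Under separation: elaborate interior → high-quality (pays 79); plain interior → low-quality (pays 18).
Low-quality: 18 − 0 = 18 ≥ 79 − 73 = 6. Holds regardless of c. ✓
High-quality: 79 − c ≥ 18 − 0, so c ≤ 79 − 18 = 61.

61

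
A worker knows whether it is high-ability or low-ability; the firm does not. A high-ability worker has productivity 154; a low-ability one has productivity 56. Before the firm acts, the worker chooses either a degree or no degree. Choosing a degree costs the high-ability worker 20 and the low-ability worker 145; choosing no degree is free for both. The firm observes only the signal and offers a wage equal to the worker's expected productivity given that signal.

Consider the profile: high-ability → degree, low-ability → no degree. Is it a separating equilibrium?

Under separation the firm infers type exactly: degree → high-ability (pays 154), no degree → low-ability (pays 56).
High-ability: degree gives 154 − 20 = 134; no degree gives 56 − 0 = 56. No deviation. ✓
Low-ability: no degree gives 56 − 0 = 56; degree gives 154 − 145 = 9. No deviation. ✓
Both incentive constraints hold.

Yes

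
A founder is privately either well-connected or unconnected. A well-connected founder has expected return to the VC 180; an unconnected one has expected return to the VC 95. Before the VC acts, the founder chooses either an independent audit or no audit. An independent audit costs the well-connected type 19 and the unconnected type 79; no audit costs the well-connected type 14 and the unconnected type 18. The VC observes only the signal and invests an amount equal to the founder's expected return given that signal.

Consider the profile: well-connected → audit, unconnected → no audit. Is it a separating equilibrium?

If types separate, audit earns payment 180 and no audit earns 95.
Well-connected: audit gives 180 − 19 = 161; no audit gives 95 − 14 = 81. No deviation. ✓
Unconnected: no audit gives 95 − 18 = 77; audit gives 180 − 79 = 101. Would deviate. ✗

No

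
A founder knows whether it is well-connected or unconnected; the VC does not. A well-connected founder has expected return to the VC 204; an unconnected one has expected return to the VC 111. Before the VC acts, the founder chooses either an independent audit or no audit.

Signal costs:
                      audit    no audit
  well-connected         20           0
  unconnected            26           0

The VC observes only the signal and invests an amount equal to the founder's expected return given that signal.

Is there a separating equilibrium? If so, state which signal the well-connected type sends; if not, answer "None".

None

Try well-connected → audit, unconnected → no audit:
  If types separate, audit earns payment 204 and no audit earns 111.
  Well-connected: audit gives 204 − 20 = 184; no audit gives 111 − 0 = 111. No deviation. ✓
  Unconnected: no audit gives 111 − 0 = 111; audit gives 204 − 26 = 178. Would deviate. ✗
Try well-connected → no audit, unconnected → audit:
  If types separate, no audit earns payment 204 and audit earns 111.
  Well-connected: no audit gives 204 − 0 = 204; audit gives 111 − 20 = 91. No deviation. ✓
  Unconnected: audit gives 111 − 26 = 85; no audit gives 204 − 0 = 204. Would deviate. ✗
Neither assignment is incentive-compatible.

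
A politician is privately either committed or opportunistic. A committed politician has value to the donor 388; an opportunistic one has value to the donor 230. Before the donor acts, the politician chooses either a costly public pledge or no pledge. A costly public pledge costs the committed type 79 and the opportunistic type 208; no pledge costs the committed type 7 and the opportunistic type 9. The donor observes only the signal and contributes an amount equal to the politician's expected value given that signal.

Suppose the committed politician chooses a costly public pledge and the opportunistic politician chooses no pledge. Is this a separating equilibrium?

Yes

Under separation the donor infers type exactly: pledge → committed (pays 388), no pledge → opportunistic (pays 230).
Committed: pledge gives 388 − 79 = 309; no pledge gives 230 − 7 = 223. No deviation. ✓
Opportunistic: no pledge gives 230 − 9 = 221; pledge gives 388 − 208 = 180. No deviation. ✓
Both incentive constraints hold.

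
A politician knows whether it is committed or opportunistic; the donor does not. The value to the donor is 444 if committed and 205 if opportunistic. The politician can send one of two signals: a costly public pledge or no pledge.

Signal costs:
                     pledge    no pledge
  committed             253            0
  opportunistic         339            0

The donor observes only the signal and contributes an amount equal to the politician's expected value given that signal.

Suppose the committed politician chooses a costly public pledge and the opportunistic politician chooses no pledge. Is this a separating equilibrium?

No

Under separation the donor infers type exactly: pledge → committed (pays 444), no pledge → opportunistic (pays 205).
Committed: pledge gives 444 − 253 = 191; no pledge gives 205 − 0 = 205. Would deviate. ✗
Opportunistic: no pledge gives 205 − 0 = 205; pledge gives 444 − 339 = 105. No deviation. ✓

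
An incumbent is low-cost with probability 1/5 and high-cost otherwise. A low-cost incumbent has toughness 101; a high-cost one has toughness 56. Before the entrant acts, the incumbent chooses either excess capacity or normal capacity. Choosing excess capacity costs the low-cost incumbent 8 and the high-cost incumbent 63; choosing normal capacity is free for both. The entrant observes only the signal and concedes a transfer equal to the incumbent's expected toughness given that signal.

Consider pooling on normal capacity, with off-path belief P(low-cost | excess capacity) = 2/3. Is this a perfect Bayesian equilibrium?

At the pooled signal (normal capacity) the entrant holds the prior 1/5 and pays 1/5·101 + 4/5·56 = 65. Off-path (excess capacity) belief 2/3 gives 2/3·101 + 1/3·56 = 86.
Low-cost: normal capacity gives 65 − 0 = 65; excess capacity gives 86 − 8 = 78. Deviates. ✗
High-cost: normal capacity gives 65 − 0 = 65; excess capacity gives 86 − 63 = 23. Stays. ✓

No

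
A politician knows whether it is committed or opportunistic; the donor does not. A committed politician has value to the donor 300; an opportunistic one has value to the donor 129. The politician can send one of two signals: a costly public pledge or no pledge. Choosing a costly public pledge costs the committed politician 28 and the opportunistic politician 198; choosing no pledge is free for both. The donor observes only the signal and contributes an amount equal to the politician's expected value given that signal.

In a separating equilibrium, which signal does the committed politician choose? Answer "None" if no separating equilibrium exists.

Try committed → pledge, opportunistic → no pledge:
  If types separate, pledge earns payment 300 and no pledge earns 129.
  Committed: pledge gives 300 − 28 = 272; no pledge gives 129 − 0 = 129. No deviation. ✓
  Opportunistic: no pledge gives 129 − 0 = 129; pledge gives 300 − 198 = 102. No deviation. ✓
Both hold — the committed type sends pledge.

pledge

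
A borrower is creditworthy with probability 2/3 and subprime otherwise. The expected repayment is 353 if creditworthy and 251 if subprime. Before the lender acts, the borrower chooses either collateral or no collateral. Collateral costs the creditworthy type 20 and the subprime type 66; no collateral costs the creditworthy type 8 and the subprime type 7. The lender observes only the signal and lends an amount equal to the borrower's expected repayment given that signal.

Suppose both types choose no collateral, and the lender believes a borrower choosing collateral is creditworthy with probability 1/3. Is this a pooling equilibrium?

Yes

On the equilibrium path (no collateral) the lender holds the prior 2/3 and pays 2/3·353 + 1/3·251 = 319. Off-path (collateral) belief 1/3 gives 1/3·353 + 2/3·251 = 285.
Creditworthy: no collateral gives 319 − 8 = 311; collateral gives 285 − 20 = 265. Stays. ✓
Subprime: no collateral gives 319 − 7 = 312; collateral gives 285 − 66 = 219. Stays. ✓
Beliefs are Bayes-consistent on-path and both types best-respond.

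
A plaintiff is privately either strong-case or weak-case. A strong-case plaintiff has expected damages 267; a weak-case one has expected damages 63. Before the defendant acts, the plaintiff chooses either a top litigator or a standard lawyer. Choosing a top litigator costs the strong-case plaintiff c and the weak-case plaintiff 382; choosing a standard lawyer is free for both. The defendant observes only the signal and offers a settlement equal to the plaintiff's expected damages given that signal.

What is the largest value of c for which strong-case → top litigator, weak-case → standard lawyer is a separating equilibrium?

204

Under separation: top litigator → strong-case (pays 267); standard lawyer → weak-case (pays 63).
Weak-case: 63 − 0 = 63 ≥ 267 − 382 = -115. Holds regardless of c. ✓
Strong-case: 267 − c ≥ 63 − 0, so c ≤ 267 − 63 = 204.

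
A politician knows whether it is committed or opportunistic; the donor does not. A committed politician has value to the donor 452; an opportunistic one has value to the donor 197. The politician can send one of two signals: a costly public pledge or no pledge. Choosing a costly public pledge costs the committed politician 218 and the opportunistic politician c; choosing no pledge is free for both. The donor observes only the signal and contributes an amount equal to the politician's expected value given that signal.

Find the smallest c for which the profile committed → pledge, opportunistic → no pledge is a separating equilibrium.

Under separation: pledge → committed (pays 452); no pledge → opportunistic (pays 197).
Committed: 452 − 218 = 234 ≥ 197 − 0 = 197. Holds regardless of c. ✓
Opportunistic: 197 − 0 ≥ 452 − c, so c ≥ 452 − 197 = 255.

255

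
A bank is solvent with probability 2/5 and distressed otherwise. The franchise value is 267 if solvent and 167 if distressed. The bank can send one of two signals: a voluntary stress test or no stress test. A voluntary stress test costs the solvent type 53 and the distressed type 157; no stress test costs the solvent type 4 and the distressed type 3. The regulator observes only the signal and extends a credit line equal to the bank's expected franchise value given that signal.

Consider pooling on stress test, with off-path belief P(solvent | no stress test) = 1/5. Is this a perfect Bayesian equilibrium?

At the pooled signal (stress test) the regulator holds the prior 2/5 and pays 2/5·267 + 3/5·167 = 207. Off-path (no stress test) belief 1/5 gives 1/5·267 + 4/5·167 = 187.
Solvent: stress test gives 207 − 53 = 154; no stress test gives 187 − 4 = 183. Deviates. ✗
Distressed: stress test gives 207 − 157 = 50; no stress test gives 187 − 3 = 184. Deviates. ✗

No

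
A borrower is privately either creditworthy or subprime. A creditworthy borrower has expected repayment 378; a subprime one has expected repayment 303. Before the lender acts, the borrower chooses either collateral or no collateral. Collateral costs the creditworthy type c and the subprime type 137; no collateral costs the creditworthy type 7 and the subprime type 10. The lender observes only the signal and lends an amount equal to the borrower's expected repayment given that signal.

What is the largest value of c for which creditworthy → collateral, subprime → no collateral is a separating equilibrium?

Under separation: collateral → creditworthy (pays 378); no collateral → subprime (pays 303).
Subprime: 303 − 10 = 293 ≥ 378 − 137 = 241. Holds regardless of c. ✓
Creditworthy: 378 − c ≥ 303 − 7, so c ≤ 378 − 296 = 82.

82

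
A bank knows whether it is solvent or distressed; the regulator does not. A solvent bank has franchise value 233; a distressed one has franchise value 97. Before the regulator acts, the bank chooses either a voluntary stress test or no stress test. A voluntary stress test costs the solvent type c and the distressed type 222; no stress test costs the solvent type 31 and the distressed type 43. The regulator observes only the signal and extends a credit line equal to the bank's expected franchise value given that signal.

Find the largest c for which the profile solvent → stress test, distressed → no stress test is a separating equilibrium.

Under separation: stress test → solvent (pays 233); no stress test → distressed (pays 97).
Distressed: 97 − 43 = 54 ≥ 233 − 222 = 11. Holds regardless of c. ✓
Solvent: 233 − c ≥ 97 − 31, so c ≤ 233 − 66 = 167.

167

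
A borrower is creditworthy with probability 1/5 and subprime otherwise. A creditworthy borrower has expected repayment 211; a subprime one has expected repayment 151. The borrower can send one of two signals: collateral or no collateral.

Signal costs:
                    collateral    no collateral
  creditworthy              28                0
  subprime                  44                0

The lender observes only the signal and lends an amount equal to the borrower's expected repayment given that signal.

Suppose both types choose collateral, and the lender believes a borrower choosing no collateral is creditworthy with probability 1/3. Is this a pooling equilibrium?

At the pooled signal (collateral) the lender holds the prior 1/5 and pays 1/5·211 + 4/5·151 = 163. Off-path (no collateral) belief 1/3 gives 1/3·211 + 2/3·151 = 171.
Creditworthy: collateral gives 163 − 28 = 135; no collateral gives 171 − 0 = 171. Deviates. ✗
Subprime: collateral gives 163 − 44 = 119; no collateral gives 171 − 0 = 171. Deviates. ✗

No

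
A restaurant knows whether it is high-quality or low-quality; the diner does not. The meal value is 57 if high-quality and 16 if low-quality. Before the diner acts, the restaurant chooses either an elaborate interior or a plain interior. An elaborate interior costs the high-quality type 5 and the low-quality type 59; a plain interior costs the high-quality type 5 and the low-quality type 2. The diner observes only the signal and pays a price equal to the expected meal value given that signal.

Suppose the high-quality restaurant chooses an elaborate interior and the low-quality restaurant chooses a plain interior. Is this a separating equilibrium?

Yes

Under separation the diner infers type exactly: elaborate interior → high-quality (pays 57), plain interior → low-quality (pays 16).
High-quality: elaborate interior gives 57 − 5 = 52; plain interior gives 16 − 5 = 11. No deviation. ✓
Low-quality: plain interior gives 16 − 2 = 14; elaborate interior gives 57 − 59 = -2. No deviation. ✓
Both incentive constraints hold.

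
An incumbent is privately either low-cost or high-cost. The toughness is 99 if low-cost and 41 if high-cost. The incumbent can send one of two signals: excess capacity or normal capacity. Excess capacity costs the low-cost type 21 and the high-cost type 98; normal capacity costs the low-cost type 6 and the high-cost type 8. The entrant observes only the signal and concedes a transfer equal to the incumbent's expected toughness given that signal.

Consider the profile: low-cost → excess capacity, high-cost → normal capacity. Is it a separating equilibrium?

If types separate, excess capacity earns payment 99 and normal capacity earns 41.
Low-cost: excess capacity gives 99 − 21 = 78; normal capacity gives 41 − 6 = 35. No deviation. ✓
High-cost: normal capacity gives 41 − 8 = 33; excess capacity gives 99 − 98 = 1. No deviation. ✓
Neither type gains from mimicking the other.

Yes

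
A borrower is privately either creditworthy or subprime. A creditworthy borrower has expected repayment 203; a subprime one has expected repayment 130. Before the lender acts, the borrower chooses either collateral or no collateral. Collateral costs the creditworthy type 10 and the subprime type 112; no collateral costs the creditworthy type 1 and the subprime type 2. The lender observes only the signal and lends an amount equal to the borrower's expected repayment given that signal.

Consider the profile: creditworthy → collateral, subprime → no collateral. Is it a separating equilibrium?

Yes

If types separate, collateral earns payment 203 and no collateral earns 130.
Creditworthy: collateral gives 203 − 10 = 193; no collateral gives 130 − 1 = 129. No deviation. ✓
Subprime: no collateral gives 130 − 2 = 128; collateral gives 203 − 112 = 91. No deviation. ✓
Neither type gains from mimicking the other.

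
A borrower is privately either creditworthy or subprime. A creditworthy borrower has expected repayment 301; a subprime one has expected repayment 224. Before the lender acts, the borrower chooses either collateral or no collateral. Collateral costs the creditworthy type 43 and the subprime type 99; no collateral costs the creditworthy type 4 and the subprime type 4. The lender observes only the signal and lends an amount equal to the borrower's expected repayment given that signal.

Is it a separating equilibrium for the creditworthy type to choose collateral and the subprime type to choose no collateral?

Yes

If types separate, collateral earns payment 301 and no collateral earns 224.
Creditworthy: collateral gives 301 − 43 = 258; no collateral gives 224 − 4 = 220. No deviation. ✓
Subprime: no collateral gives 224 − 4 = 220; collateral gives 301 − 99 = 202. No deviation. ✓
Neither type gains from mimicking the other.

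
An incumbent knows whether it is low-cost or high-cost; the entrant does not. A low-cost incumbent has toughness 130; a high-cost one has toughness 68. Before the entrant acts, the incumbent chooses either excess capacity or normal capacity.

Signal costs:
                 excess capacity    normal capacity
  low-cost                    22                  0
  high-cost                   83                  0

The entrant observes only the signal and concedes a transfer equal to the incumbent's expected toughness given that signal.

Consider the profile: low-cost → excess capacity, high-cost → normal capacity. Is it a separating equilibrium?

Under separation the entrant infers type exactly: excess capacity → low-cost (pays 130), normal capacity → high-cost (pays 68).
Low-cost: excess capacity gives 130 − 22 = 108; normal capacity gives 68 − 0 = 68. No deviation. ✓
High-cost: normal capacity gives 68 − 0 = 68; excess capacity gives 130 − 83 = 47. No deviation. ✓
Both incentive constraints hold.

Yes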